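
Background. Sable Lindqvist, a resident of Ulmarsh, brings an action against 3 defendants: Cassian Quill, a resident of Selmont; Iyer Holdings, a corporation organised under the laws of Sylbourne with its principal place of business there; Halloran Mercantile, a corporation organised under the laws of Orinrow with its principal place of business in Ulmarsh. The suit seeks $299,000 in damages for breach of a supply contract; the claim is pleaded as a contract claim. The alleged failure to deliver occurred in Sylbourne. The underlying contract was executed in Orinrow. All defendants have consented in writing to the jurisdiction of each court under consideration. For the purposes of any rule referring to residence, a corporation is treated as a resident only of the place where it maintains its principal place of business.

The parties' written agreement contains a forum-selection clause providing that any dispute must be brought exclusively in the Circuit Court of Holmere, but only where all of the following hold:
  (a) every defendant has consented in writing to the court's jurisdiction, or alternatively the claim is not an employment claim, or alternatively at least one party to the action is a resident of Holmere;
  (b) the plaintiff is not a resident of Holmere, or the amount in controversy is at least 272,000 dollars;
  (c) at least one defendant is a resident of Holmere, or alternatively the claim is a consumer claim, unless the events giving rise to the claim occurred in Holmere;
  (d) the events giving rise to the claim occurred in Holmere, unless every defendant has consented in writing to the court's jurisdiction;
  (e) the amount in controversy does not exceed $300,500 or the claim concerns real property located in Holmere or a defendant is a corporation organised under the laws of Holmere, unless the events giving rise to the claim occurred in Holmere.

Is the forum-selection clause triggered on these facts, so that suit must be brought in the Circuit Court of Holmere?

No

The Circuit Court of Holmere:
  (a) Every defendant has filed written consent — that alternative is enough. Condition met.
  (b) The plaintiff resides in Ulmarsh, which is not Holmere, which satisfies one of the alternatives. Condition met.
  (c) No defendant resides in Holmere (they reside in Selmont, Sylbourne, Ulmarsh); the claim is a contract claim, not a consumer claim — none of the alternatives is met. Nor does the 'unless' clause help: the operative events occurred in Sylbourne, not Holmere. Not met.
  (d) The operative events occurred in Sylbourne, not Holmere. But every defendant has filed written consent, and the 'unless' clause therefore excuses the requirement. Condition met.
  (e) The amount in controversy is USD 299,000, within the $300,500 ceiling — that alternative is enough. Satisfied.
  → The clause does not apply.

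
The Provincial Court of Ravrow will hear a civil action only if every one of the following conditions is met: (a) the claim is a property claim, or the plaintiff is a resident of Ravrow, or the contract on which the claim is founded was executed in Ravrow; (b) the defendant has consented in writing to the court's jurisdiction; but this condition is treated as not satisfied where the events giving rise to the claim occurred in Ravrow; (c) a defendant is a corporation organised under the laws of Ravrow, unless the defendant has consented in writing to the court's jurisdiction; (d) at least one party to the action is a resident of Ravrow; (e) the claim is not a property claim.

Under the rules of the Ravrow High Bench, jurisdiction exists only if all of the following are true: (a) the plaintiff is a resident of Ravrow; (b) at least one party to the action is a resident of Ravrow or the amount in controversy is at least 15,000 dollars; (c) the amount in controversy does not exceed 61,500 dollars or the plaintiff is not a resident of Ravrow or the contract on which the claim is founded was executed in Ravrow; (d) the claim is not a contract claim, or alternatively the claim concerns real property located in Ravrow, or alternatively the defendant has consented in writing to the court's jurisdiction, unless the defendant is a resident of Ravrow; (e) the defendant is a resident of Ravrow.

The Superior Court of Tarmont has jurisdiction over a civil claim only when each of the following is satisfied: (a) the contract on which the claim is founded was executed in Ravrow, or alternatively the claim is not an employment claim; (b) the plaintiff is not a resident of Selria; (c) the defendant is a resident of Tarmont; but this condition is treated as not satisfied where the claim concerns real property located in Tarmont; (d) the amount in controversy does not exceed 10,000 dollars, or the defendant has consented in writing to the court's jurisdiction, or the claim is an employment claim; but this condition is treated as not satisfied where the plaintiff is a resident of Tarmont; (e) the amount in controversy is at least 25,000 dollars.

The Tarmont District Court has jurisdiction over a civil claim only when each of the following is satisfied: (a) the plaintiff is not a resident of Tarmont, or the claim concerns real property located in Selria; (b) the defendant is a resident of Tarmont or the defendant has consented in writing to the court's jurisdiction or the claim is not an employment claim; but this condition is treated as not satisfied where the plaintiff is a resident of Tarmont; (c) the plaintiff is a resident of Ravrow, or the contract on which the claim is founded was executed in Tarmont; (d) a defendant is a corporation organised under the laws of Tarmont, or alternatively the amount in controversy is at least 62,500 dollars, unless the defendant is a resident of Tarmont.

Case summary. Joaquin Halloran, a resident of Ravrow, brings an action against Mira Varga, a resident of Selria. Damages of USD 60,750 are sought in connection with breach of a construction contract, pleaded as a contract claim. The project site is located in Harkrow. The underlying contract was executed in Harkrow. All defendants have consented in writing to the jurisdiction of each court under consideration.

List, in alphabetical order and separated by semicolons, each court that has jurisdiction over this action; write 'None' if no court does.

The Provincial Court of Ravrow:
  (a) The plaintiff resides in Ravrow — that alternative is enough. Satisfied.
  (b) Every defendant has filed written consent. The exception is not triggered, since the operative events occurred in Harkrow, not Ravrow. Met.
  (c) No defendant is a corporation. But every defendant has filed written consent, and the 'unless' clause therefore excuses the requirement. Met.
  (d) Joaquin Halloran resides in Ravrow. Satisfied.
  (e) The claim is a contract claim, not a property claim. Met.
  → All conditions met; jurisdiction exists.
The Ravrow High Bench:
  (a) The plaintiff resides in Ravrow. Satisfied.
  (b) Joaquin Halloran resides in Ravrow, which satisfies one of the alternatives. Condition met.
  (c) The amount in controversy is 60,750 dollars, within the USD 61,500 ceiling, which satisfies one of the alternatives. Met.
  (d) Every defendant has filed written consent — that alternative is enough. Satisfied.
  (e) The defendant resides in Selria, not Ravrow. Not met.
  → Not every requirement is met — no jurisdiction.
The Superior Court of Tarmont:
  (a) The claim is a contract claim, not an employment claim, so one alternative holds. Condition met.
  (b) The plaintiff resides in Ravrow, which is not Selria. Met.
  (c) The defendant resides in Selria, not Tarmont. Fails.
  (d) Every defendant has filed written consent, so one alternative holds. The exception is not triggered, since the plaintiff resides in Ravrow, not Tarmont. Satisfied.
  (e) The amount in controversy is $60,750, which meets the 25,000 dollars floor. Condition met.
  → No jurisdiction.
The Tarmont District Court:
  (a) The plaintiff resides in Ravrow, which is not Tarmont — that alternative is enough. Met.
  (b) Every defendant has filed written consent, so one alternative holds. The carve-out does not apply: the plaintiff resides in Ravrow, not Tarmont. Met.
  (c) The plaintiff resides in Ravrow — that alternative is enough. Condition met.
  (d) No defendant is a corporation; the amount in controversy is USD 60,750, below the $62,500 floor — no alternative holds. The proviso offers no rescue either, since the defendant resides in Selria, not Tarmont. Not met.
  → Not every requirement is met — no jurisdiction.

the Provincial Court of Ravrow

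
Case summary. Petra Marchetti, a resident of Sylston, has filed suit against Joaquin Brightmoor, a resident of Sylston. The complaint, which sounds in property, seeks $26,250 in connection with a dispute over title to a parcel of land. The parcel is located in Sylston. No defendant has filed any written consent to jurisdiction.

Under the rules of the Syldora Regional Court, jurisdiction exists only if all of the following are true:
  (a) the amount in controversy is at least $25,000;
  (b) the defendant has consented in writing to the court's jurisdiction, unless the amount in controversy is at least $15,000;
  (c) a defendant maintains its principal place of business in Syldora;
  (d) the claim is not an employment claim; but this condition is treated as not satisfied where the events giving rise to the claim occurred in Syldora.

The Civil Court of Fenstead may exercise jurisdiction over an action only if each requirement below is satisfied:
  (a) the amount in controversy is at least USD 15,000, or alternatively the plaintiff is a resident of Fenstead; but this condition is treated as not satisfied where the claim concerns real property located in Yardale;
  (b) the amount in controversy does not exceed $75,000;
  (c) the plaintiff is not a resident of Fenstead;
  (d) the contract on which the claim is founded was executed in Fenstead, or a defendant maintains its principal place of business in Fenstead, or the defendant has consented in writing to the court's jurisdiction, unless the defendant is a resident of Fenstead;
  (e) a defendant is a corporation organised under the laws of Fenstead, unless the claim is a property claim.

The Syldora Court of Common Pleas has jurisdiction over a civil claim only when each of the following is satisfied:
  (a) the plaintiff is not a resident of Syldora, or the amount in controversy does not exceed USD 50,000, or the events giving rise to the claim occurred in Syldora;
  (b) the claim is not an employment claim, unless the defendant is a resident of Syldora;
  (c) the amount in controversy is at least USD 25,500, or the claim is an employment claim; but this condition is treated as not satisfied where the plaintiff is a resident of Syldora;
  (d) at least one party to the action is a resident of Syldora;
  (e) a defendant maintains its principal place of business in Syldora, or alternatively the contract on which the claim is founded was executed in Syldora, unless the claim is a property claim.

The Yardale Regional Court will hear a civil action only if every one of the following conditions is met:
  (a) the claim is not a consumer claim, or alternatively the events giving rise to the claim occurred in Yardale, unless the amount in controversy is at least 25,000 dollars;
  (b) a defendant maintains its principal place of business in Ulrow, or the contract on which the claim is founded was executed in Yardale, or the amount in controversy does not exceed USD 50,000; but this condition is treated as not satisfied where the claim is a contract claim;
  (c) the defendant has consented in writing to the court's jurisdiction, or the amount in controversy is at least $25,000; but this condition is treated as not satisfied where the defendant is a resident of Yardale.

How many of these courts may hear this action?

1

The Syldora Regional Court:
  (a) The amount in controversy is USD 26,250, which meets the $25,000 floor. Satisfied.
  (b) No such written consent has been filed. But the amount in controversy is $26,250, which meets the $15,000 floor, and the 'unless' clause therefore excuses the requirement. Met.
  (c) No defendant is a corporation. Not satisfied.
  (d) The claim is a property claim, not an employment claim. The carve-out does not apply: the operative events occurred in Sylston, not Syldora. Satisfied.
  → Not every requirement is met — no jurisdiction.
The Civil Court of Fenstead:
  (a) The amount in controversy is 26,250 dollars, which meets the 15,000 dollars floor, so one alternative holds. The exception is not triggered, since the property lies in Sylston, not Yardale. Condition met.
  (b) The amount in controversy is 26,250 dollars, within the $75,000 ceiling. Condition met.
  (c) The plaintiff resides in Sylston, which is not Fenstead. Condition met.
  (d) No contract (and hence no place of execution) is alleged; no defendant is a corporation; no such written consent has been filed — none of the alternatives is met. Nor does the 'unless' clause help: the defendant resides in Sylston, not Fenstead. Fails.
  (e) No defendant is a corporation. But the claim is a property claim, and the 'unless' clause therefore excuses the requirement. Met.
  → The court lacks jurisdiction.
The Syldora Court of Common Pleas:
  (a) The plaintiff resides in Sylston, which is not Syldora, which satisfies one of the alternatives. Satisfied.
  (b) The claim is a property claim, not an employment claim. Met.
  (c) The amount in controversy is $26,250, which meets the 25,500 dollars floor, which satisfies one of the alternatives. The carve-out does not apply: the plaintiff resides in Sylston, not Syldora. Satisfied.
  (d) No party resides in Syldora. Not met.
  (e) No defendant is a corporation; no contract (and hence no place of execution) is alleged — every alternative fails. However, the claim is a property claim, so the 'unless' proviso supplies this condition. Condition met.
  → The court lacks jurisdiction.
The Yardale Regional Court:
  (a) The claim is a property claim, not a consumer claim, which satisfies one of the alternatives. Met.
  (b) The amount in controversy is $26,250, within the USD 50,000 ceiling, which satisfies one of the alternatives. The exception is not triggered, since the claim is a property claim, not a contract claim. Condition met.
  (c) The amount in controversy is USD 26,250, which meets the 25,000 dollars floor, which satisfies one of the alternatives. The carve-out does not apply: the defendant resides in Sylston, not Yardale. Met.
  → The court has jurisdiction.
Courts with jurisdiction: the Yardale Regional Court — 1 in total.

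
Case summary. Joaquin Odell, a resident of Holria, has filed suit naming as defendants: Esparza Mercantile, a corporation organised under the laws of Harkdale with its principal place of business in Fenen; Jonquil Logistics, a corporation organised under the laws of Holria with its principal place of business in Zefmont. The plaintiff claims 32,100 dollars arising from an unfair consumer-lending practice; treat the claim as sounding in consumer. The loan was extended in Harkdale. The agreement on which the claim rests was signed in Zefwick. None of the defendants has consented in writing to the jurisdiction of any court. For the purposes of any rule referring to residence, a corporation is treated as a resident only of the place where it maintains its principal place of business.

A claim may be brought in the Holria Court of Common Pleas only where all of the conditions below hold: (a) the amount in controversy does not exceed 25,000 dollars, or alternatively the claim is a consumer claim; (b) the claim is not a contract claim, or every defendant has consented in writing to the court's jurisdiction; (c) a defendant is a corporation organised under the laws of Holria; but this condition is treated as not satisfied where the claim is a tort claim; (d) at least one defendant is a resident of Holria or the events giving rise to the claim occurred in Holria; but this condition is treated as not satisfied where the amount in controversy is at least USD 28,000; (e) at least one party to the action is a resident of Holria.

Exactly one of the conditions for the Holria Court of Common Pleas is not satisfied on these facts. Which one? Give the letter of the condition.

(d)

The Holria Court of Common Pleas:
  (a) The claim is a consumer claim — that alternative is enough. Condition met.
  (b) The claim is a consumer claim, not a contract claim, so this disjunct is met. Satisfied.
  (c) Jonquil Logistics is organised under the laws of Holria. And the carve-out is inapplicable — the claim is a consumer claim, not a tort claim. Condition met.
  (d) No defendant resides in Holria (they reside in Fenen, Zefmont); the operative events occurred in Harkdale, not Holria — every alternative fails. Fails.
  (e) Joaquin Odell resides in Holria. Met.
Only condition (d) fails.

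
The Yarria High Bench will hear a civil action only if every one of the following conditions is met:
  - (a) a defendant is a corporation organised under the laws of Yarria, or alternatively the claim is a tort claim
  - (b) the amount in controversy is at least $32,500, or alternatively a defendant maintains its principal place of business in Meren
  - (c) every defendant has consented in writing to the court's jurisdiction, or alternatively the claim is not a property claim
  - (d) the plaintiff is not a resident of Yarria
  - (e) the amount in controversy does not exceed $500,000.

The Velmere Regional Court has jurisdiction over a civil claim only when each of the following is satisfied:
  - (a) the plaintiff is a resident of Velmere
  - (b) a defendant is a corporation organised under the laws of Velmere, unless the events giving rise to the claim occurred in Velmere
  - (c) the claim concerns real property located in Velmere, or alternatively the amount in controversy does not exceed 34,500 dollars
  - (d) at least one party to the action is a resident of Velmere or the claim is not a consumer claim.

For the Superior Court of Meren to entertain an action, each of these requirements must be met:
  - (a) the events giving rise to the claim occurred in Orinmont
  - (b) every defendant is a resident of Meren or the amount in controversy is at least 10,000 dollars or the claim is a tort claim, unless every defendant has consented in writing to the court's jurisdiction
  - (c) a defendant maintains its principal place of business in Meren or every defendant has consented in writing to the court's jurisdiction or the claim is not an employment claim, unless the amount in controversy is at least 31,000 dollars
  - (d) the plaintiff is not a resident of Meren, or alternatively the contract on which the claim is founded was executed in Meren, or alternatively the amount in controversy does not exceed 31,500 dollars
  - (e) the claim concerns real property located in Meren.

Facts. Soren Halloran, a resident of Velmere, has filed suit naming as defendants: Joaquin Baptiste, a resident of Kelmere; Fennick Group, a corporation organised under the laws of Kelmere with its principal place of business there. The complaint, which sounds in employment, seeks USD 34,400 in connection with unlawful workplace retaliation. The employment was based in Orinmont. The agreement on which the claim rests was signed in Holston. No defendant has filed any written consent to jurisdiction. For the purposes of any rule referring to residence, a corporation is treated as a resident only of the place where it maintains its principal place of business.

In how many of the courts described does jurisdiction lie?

0

The Yarria High Bench:
  (a) The corporate defendant(s) are organised in Kelmere, not Yarria; the claim is an employment claim, not a tort claim — none of the alternatives is met. Not satisfied.
  (b) The amount in controversy is $34,400, which meets the $32,500 floor, which satisfies one of the alternatives. Condition met.
  (c) The claim is an employment claim, not a property claim, so one alternative holds. Met.
  (d) The plaintiff resides in Velmere, which is not Yarria. Satisfied.
  (e) The amount in controversy is USD 34,400, within the 500,000 dollars ceiling. Satisfied.
  → Not every requirement is met — no jurisdiction.
The Velmere Regional Court:
  (a) The plaintiff resides in Velmere. Condition met.
  (b) The corporate defendant(s) are organised in Kelmere, not Velmere. Nor does the 'unless' clause help: the operative events occurred in Orinmont, not Velmere. Condition not met.
  (c) The amount in controversy is USD 34,400, within the $34,500 ceiling, which satisfies one of the alternatives. Satisfied.
  (d) Soren Halloran resides in Velmere, which satisfies one of the alternatives. Satisfied.
  → The court lacks jurisdiction.
The Superior Court of Meren:
  (a) The operative events occurred in Orinmont. Condition met.
  (b) The amount in controversy is USD 34,400, which meets the 10,000 dollars floor, which satisfies one of the alternatives. Condition met.
  (c) The corporate defendant(s) have their principal place of business in Kelmere, not Meren; no such written consent has been filed; the claim is an employment claim — no alternative holds. But the amount in controversy is USD 34,400, which meets the USD 31,000 floor, and the 'unless' clause therefore excuses the requirement. Condition met.
  (d) The plaintiff resides in Velmere, which is not Meren, so one alternative holds. Satisfied.
  (e) The claim does not concern real property. Not satisfied.
  → Not every requirement is met — no jurisdiction.
No court satisfies all of its conditions.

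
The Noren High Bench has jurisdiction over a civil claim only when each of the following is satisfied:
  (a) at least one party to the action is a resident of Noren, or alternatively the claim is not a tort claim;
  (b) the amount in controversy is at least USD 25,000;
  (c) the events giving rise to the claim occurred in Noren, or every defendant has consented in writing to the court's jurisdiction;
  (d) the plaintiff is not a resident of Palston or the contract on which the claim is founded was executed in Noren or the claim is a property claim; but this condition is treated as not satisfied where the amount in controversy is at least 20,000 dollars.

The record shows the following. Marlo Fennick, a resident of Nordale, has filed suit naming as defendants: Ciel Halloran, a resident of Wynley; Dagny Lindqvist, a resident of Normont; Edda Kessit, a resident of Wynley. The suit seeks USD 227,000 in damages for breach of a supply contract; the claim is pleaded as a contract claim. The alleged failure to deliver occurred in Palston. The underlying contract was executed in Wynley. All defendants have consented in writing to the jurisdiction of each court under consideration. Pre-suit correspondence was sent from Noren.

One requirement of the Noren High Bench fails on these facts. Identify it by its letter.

(d)

The Noren High Bench:
  (a) The claim is a contract claim, not a tort claim, so one alternative holds. Satisfied.
  (b) The amount in controversy is $227,000, which meets the $25,000 floor. Satisfied.
  (c) Every defendant has filed written consent, so one alternative holds. Met.
  (d) The plaintiff resides in Nordale, which is not Palston — that alternative is enough. But the carve-out bites: the amount in controversy is USD 227,000, which meets the $20,000 floor. Condition not met.
Only condition (d) fails.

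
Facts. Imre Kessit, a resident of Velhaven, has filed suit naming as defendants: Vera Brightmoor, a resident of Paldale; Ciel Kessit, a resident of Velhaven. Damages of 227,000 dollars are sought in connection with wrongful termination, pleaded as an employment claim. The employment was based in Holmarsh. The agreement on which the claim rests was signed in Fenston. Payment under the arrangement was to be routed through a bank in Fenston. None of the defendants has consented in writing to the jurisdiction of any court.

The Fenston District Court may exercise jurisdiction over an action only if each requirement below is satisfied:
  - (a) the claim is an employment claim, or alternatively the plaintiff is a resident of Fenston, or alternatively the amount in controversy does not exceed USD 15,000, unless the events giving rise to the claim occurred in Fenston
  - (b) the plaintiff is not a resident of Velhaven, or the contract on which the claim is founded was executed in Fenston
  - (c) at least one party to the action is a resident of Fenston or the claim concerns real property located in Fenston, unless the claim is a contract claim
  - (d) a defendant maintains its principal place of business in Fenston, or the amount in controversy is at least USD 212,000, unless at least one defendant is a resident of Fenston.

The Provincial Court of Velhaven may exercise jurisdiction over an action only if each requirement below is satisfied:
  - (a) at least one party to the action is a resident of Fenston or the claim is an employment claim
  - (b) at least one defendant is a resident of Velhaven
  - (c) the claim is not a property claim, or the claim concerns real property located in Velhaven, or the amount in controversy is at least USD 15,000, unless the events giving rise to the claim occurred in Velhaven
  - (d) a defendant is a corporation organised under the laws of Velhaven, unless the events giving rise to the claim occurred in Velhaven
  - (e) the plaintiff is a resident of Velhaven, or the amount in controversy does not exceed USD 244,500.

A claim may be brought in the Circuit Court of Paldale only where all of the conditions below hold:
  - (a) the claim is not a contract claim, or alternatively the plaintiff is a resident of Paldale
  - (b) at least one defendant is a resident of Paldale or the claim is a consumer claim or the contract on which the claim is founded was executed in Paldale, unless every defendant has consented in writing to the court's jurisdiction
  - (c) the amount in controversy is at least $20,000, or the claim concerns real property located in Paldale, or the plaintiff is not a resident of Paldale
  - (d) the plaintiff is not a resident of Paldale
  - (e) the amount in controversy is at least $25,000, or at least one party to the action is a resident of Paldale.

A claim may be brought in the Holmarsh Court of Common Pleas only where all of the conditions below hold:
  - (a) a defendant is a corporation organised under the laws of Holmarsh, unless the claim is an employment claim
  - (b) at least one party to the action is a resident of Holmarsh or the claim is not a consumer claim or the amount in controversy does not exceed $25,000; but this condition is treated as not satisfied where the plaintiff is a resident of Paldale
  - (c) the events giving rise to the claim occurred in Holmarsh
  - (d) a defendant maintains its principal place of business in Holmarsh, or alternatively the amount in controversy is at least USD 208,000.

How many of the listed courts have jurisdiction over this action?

2

The Fenston District Court:
  (a) The claim is an employment claim, so one alternative holds. Condition met.
  (b) The contract was executed in Fenston — that alternative is enough. Condition met.
  (c) No party resides in Fenston; the claim does not concern real property — every alternative fails. Nor does the 'unless' clause help: the claim is an employment claim, not a contract claim. Fails.
  (d) The amount in controversy is 227,000 dollars, which meets the USD 212,000 floor, which satisfies one of the alternatives. Met.
  → At least one condition fails; no jurisdiction.
The Provincial Court of Velhaven:
  (a) The claim is an employment claim — that alternative is enough. Met.
  (b) Ciel Kessit resides in Velhaven. Met.
  (c) The claim is an employment claim, not a property claim, so this disjunct is met. Satisfied.
  (d) No defendant is a corporation. The proviso offers no rescue either, since the operative events occurred in Holmarsh, not Velhaven. Not met.
  (e) The plaintiff resides in Velhaven, so this disjunct is met. Satisfied.
  → No jurisdiction.
The Circuit Court of Paldale:
  (a) The claim is an employment claim, not a contract claim, so one alternative holds. Condition met.
  (b) Vera Brightmoor resides in Paldale, which satisfies one of the alternatives. Condition met.
  (c) The amount in controversy is USD 227,000, which meets the USD 20,000 floor, so this disjunct is met. Met.
  (d) The plaintiff resides in Velhaven, which is not Paldale. Met.
  (e) The amount in controversy is 227,000 dollars, which meets the 25,000 dollars floor, which satisfies one of the alternatives. Satisfied.
  → All conditions met; jurisdiction exists.
The Holmarsh Court of Common Pleas:
  (a) No defendant is a corporation. The proviso rescues it, though: the claim is an employment claim. Satisfied.
  (b) The claim is an employment claim, not a consumer claim — that alternative is enough. The carve-out does not apply: the plaintiff resides in Velhaven, not Paldale. Met.
  (c) The operative events occurred in Holmarsh. Satisfied.
  (d) The amount in controversy is $227,000, which meets the 208,000 dollars floor — that alternative is enough. Met.
  → The court has jurisdiction.
Courts with jurisdiction: the Circuit Court of Paldale, the Holmarsh Court of Common Pleas — 2 in total.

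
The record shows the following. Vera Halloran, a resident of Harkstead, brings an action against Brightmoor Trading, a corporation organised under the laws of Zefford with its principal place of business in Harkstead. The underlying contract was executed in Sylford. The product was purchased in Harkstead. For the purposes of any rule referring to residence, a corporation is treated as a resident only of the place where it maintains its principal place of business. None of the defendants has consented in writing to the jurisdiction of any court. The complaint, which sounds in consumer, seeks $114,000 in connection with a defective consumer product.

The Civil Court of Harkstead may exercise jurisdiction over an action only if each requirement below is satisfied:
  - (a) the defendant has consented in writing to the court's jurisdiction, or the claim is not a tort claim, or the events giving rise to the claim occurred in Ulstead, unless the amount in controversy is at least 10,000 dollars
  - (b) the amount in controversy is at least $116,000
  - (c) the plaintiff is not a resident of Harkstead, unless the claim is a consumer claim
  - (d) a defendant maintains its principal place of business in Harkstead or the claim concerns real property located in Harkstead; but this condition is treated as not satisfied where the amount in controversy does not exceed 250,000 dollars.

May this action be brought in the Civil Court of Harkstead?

No

The Civil Court of Harkstead:
  (a) The claim is a consumer claim, not a tort claim, which satisfies one of the alternatives. Met.
  (b) The amount in controversy is 114,000 dollars, below the 116,000 dollars floor. Fails.
  (c) The plaintiff resides in Harkstead. The proviso rescues it, though: the claim is a consumer claim. Satisfied.
  (d) Brightmoor Trading has its principal place of business in Harkstead — that alternative is enough. But the amount in controversy is USD 114,000, within the 250,000 dollars ceiling, triggering the carve-out and defeating this condition. Not satisfied.
  → At least one condition fails; no jurisdiction.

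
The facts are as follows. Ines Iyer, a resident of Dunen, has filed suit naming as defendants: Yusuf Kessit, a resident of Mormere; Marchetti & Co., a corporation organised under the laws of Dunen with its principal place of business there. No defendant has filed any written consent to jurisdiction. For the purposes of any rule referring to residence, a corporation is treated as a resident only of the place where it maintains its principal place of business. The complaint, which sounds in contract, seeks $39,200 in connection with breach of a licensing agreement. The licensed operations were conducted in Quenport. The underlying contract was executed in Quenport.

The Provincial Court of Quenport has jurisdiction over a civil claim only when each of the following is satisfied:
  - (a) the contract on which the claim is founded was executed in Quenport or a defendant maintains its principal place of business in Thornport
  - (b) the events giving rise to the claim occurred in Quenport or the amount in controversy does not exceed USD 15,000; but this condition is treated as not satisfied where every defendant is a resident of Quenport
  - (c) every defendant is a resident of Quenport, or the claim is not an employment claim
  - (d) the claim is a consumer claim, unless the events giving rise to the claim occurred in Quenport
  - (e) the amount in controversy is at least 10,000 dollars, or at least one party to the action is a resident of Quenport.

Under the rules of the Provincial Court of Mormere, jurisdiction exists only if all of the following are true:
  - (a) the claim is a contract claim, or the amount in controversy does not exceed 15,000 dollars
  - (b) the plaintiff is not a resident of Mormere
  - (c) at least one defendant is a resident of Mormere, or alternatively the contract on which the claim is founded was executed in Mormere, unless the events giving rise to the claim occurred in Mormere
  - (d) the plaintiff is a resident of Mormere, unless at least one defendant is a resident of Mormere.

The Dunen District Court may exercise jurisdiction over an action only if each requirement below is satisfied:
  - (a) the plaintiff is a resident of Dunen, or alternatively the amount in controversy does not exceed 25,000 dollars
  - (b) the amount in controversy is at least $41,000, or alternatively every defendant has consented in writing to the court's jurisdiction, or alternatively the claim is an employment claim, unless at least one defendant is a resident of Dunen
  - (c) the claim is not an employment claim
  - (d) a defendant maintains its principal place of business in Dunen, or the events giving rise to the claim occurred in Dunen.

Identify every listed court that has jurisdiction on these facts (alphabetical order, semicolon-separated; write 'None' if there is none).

the Dunen District Court; the Provincial Court of Mormere; the Provincial Court of Quenport

The Provincial Court of Quenport:
  (a) The contract was executed in Quenport, so this disjunct is met. Satisfied.
  (b) The operative events occurred in Quenport, which satisfies one of the alternatives. The carve-out does not apply: the defendants reside as follows — Yusuf Kessit in Mormere, Marchetti & Co. in Dunen — not all in Quenport. Satisfied.
  (c) The claim is a contract claim, not an employment claim, so this disjunct is met. Satisfied.
  (d) The claim is a contract claim, not a consumer claim. However, the operative events occurred in Quenport, so the 'unless' proviso supplies this condition. Condition met.
  (e) The amount in controversy is 39,200 dollars, which meets the USD 10,000 floor, so this disjunct is met. Condition met.
  → The court has jurisdiction.
The Provincial Court of Mormere:
  (a) The claim is a contract claim, which satisfies one of the alternatives. Satisfied.
  (b) The plaintiff resides in Dunen, which is not Mormere. Met.
  (c) Yusuf Kessit resides in Mormere, so one alternative holds. Met.
  (d) The plaintiff resides in Dunen, not Mormere. But Yusuf Kessit resides in Mormere, and the 'unless' clause therefore excuses the requirement. Condition met.
  → Every requirement is satisfied — jurisdiction.
The Dunen District Court:
  (a) The plaintiff resides in Dunen, so this disjunct is met. Met.
  (b) The amount in controversy is USD 39,200, below the $41,000 floor; no such written consent has been filed; the claim is a contract claim, not an employment claim — none of the alternatives is met. The proviso rescues it, though: Marchetti & Co. resides in Dunen. Met.
  (c) The claim is a contract claim, not an employment claim. Condition met.
  (d) Marchetti & Co. has its principal place of business in Dunen — that alternative is enough. Satisfied.
  → Every requirement is satisfied — jurisdiction.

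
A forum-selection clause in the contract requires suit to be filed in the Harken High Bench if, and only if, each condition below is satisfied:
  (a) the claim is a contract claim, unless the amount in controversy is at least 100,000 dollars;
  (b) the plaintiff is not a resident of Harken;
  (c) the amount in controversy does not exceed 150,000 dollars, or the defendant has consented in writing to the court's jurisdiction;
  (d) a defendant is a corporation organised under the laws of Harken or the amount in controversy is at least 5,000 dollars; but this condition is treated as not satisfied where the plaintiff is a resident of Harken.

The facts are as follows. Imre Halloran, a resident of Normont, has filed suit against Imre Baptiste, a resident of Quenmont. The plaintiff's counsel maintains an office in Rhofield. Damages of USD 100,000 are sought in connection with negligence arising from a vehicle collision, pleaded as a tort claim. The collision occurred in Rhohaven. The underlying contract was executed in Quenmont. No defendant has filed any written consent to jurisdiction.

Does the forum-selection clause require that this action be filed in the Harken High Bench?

The Harken High Bench:
  (a) The claim is a tort claim, not a contract claim. However, the amount in controversy is USD 100,000, which meets the USD 100,000 floor, so the 'unless' proviso supplies this condition. Condition met.
  (b) The plaintiff resides in Normont, which is not Harken. Condition met.
  (c) The amount in controversy is 100,000 dollars, within the $150,000 ceiling, so one alternative holds. Condition met.
  (d) The amount in controversy is USD 100,000, which meets the USD 5,000 floor, which satisfies one of the alternatives. The exception is not triggered, since the plaintiff resides in Normont, not Harken. Condition met.
  → The clause applies.

Yes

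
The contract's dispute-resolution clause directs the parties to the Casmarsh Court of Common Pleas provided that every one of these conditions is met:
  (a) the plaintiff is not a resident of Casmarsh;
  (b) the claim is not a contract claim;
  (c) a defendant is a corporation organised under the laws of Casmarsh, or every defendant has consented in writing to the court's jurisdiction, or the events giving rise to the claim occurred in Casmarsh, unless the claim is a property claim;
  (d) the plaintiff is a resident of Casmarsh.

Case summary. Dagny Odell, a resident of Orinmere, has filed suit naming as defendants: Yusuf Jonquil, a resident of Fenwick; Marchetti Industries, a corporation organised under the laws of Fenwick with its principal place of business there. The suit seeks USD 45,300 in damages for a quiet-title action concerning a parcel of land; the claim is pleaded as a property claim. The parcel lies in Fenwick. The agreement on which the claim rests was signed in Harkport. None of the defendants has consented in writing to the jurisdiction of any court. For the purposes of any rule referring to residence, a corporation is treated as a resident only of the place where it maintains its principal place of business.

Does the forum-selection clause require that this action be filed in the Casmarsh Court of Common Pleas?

No

The Casmarsh Court of Common Pleas:
  (a) The plaintiff resides in Orinmere, which is not Casmarsh. Condition met.
  (b) The claim is a property claim, not a contract claim. Satisfied.
  (c) The corporate defendant(s) are organised in Fenwick, not Casmarsh; no such written consent has been filed; the operative events occurred in Fenwick, not Casmarsh — none of the alternatives is met. But the claim is a property claim, and the 'unless' clause therefore excuses the requirement. Met.
  (d) The plaintiff resides in Orinmere, not Casmarsh. Fails.
  → Forum clause is not triggered.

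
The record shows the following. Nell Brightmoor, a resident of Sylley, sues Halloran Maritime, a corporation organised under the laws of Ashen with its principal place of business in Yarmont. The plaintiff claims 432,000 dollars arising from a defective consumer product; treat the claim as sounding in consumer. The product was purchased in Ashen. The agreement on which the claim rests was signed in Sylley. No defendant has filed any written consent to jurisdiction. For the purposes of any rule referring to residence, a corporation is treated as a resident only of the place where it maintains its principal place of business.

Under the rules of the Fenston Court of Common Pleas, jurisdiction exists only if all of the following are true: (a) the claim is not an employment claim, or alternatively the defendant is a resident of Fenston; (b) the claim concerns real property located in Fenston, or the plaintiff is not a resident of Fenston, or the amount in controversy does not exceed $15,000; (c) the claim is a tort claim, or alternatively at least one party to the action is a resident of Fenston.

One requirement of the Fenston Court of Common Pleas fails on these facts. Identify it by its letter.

(c)

The Fenston Court of Common Pleas:
  (a) The claim is a consumer claim, not an employment claim, which satisfies one of the alternatives. Condition met.
  (b) The plaintiff resides in Sylley, which is not Fenston — that alternative is enough. Met.
  (c) The claim is a consumer claim, not a tort claim; no party resides in Fenston — no alternative holds. Condition not met.
Only condition (c) fails.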